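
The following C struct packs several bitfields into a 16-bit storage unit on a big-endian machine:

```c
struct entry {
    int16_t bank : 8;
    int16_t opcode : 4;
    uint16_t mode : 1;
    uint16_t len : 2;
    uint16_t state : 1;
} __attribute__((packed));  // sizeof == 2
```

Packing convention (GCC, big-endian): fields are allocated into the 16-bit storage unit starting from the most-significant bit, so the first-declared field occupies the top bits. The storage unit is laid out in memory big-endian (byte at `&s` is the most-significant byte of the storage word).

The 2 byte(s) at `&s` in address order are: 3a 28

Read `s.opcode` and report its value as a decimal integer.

2

[0]=0x3a [1]=0x28 (big-endian) → word 0x3a28
bank:8 @ bit 8 → (0x3a28>>8)&0xff = 0x3a
opcode:4 @ bit 4 → (0x3a28>>4)&0xf = 0x2  ←
mode:1 @ bit 3 → (0x3a28>>3)&0x1 = 0x1
len:2 @ bit 1 → (0x3a28>>1)&0x3 = 0x0
state:1 @ bit 0 → (0x3a28>>0)&0x1 = 0x0
opcode signed 4b, MSB=0: value = 2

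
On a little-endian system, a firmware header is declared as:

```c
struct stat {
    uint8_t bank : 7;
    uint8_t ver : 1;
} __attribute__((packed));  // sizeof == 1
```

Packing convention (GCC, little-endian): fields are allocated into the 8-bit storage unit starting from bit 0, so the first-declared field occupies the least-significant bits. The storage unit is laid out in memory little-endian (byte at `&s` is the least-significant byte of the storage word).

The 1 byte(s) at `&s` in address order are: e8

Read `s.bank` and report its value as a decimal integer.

104

[0]=0xe8 (little-endian) → word 0xe8
bank:7 @ bit 0 → (0xe8>>0)&0x7f = 0x68  ←
ver:1 @ bit 7 → (0xe8>>7)&0x1 = 0x1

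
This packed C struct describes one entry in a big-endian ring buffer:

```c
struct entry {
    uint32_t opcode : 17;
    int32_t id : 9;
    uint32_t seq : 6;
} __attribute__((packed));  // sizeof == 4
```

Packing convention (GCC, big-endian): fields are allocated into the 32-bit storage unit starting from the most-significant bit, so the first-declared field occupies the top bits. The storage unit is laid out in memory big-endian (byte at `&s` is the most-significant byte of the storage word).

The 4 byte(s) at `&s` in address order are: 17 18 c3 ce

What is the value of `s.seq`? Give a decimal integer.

14

[0]=0x17 [1]=0x18 [2]=0xc3 [3]=0xce (big-endian) → word 0x1718c3ce
opcode [15+:17] = (word>>15) & 0x1ffff = 11825
id [6+:9] = (word>>6) & 0x1ff = 271
seq [0+:6] = (word>>0) & 0x3f = 14  ←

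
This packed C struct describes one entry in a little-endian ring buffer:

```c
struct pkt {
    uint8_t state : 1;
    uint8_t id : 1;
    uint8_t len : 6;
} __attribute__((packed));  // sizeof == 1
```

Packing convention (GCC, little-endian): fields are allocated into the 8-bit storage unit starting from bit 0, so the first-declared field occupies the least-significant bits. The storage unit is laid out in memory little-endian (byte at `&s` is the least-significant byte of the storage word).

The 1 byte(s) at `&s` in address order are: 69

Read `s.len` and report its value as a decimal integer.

26

[0]=0x69 (little-endian) → word 0x69
state:1 @ bit 0 → (0x69>>0)&0x1 = 0x1
id:1 @ bit 1 → (0x69>>1)&0x1 = 0x0
len:6 @ bit 2 → (0x69>>2)&0x3f = 0x1a  ←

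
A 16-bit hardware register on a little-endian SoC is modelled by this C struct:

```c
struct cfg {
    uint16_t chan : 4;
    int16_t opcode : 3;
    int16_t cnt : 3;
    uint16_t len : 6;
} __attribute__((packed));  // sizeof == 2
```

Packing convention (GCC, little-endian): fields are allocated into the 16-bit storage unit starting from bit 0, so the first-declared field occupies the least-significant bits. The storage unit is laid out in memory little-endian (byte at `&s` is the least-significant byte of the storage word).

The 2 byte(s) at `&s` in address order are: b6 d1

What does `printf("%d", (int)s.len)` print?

[0]=0xb6 [1]=0xd1 (little-endian) → word 0xd1b6
chan:4 @ bit 0 → (0xd1b6>>0)&0xf = 0x6
opcode:3 @ bit 4 → (0xd1b6>>4)&0x7 = 0x3
cnt:3 @ bit 7 → (0xd1b6>>7)&0x7 = 0x3
len:6 @ bit 10 → (0xd1b6>>10)&0x3f = 0x34  ←

52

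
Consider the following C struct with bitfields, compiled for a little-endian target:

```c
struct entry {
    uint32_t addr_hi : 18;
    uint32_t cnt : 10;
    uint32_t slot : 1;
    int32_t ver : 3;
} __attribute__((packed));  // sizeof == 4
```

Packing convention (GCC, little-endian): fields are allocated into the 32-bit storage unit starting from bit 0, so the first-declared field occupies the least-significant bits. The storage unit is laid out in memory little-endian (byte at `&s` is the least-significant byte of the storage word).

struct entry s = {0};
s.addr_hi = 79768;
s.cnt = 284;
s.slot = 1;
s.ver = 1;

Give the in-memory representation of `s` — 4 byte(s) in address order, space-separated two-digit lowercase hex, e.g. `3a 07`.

98 37 71 34

addr_hi:18 = 79768 → 0x13798 << 0 → word 0x00013798
cnt:10 = 284 → 0x11c << 18 → word 0x04713798
slot:1 = 1 → 0x1 << 28 → word 0x14713798
ver:3 = 1 → 0x1 << 29 → word 0x34713798
word = 0x34713798 → little-endian bytes:
  [0]=0x98  [1]=0x37  [2]=0x71  [3]=0x34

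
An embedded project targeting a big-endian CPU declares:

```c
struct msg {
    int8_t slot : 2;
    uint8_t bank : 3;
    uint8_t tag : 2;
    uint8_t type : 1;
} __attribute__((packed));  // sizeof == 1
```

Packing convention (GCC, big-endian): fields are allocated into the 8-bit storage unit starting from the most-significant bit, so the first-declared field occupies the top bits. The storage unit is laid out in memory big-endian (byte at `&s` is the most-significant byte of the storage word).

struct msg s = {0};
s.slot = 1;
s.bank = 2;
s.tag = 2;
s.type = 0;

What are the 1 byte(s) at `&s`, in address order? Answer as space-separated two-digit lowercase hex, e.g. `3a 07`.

[6+:2] slot=1 & 0x3 = 0x1; word=0x40
[3+:3] bank=2 & 0x7 = 0x2; word=0x50
[1+:2] tag=2 & 0x3 = 0x2; word=0x54
[0+:1] type=0 & 0x1 = 0x0; word=0x54
word = 0x54 → big-endian bytes:
  [0]=0x54

54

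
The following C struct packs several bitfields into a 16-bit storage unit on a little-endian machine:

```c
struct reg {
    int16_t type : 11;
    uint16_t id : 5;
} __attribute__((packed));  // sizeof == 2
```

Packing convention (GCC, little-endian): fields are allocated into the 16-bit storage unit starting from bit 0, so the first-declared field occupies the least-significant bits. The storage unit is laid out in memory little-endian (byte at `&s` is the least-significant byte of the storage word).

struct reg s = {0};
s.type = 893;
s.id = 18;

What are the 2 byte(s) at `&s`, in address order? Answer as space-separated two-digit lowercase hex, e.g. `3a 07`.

type (11b) val=893 bits=0x37d at bit 0: 0x037d
id (5b) val=18 bits=0x12 at bit 11: 0x937d
word = 0x937d → little-endian bytes:
  [0]=0x7d  [1]=0x93

7d 93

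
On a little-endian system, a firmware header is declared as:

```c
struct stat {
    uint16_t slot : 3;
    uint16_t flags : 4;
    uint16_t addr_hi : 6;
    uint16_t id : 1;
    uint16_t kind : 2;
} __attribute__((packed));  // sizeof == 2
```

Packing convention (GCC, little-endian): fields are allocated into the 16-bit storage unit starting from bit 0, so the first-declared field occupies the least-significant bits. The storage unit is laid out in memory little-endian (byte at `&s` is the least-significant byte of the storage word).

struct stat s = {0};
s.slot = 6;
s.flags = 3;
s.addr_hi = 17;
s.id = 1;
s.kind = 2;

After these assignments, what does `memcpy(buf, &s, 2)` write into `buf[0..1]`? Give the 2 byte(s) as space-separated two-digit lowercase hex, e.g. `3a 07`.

9e a8

slot:3 = 6 → 0x6 << 0 → word 0x0006
flags:4 = 3 → 0x3 << 3 → word 0x001e
addr_hi:6 = 17 → 0x11 << 7 → word 0x089e
id:1 = 1 → 0x1 << 13 → word 0x289e
kind:2 = 2 → 0x2 << 14 → word 0xa89e
word = 0xa89e → little-endian bytes:
  [0]=0x9e  [1]=0xa8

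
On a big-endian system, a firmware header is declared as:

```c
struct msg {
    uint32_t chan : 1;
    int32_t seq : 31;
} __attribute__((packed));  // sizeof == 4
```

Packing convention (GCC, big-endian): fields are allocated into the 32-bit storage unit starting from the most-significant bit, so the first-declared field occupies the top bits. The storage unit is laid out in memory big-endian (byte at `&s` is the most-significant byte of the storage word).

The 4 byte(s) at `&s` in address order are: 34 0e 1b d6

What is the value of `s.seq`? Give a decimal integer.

[0]=0x34 [1]=0x0e [2]=0x1b [3]=0xd6 (big-endian) → word 0x340e1bd6
chan [31+:1] = (word>>31) & 0x1 = 0
seq [0+:31] = (word>>0) & 0x7fffffff = 873339862  ←
seq signed 31b, MSB=0: value = 873339862

873339862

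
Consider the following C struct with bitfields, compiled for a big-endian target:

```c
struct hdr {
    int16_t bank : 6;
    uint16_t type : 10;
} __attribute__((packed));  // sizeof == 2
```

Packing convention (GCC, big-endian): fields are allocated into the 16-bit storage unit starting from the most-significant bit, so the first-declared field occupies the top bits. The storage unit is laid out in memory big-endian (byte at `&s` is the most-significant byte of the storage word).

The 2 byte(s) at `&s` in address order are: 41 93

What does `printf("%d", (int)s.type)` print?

[0]=0x41 [1]=0x93 (big-endian) → word 0x4193
bank:6 @ bit 10 → (0x4193>>10)&0x3f = 0x10
type:10 @ bit 0 → (0x4193>>0)&0x3ff = 0x193  ←

403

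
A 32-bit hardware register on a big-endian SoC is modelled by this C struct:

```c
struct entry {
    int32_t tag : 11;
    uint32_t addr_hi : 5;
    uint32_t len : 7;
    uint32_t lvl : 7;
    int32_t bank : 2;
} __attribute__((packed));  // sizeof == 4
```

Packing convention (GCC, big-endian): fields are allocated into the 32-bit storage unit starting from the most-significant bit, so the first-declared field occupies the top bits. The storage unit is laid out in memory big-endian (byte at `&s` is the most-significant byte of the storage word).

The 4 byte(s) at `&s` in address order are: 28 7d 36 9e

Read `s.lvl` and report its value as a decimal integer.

[0]=0x28 [1]=0x7d [2]=0x36 [3]=0x9e (big-endian) → word 0x287d369e
tag:11 @ bit 21 → (0x287d369e>>21)&0x7ff = 0x143
addr_hi:5 @ bit 16 → (0x287d369e>>16)&0x1f = 0x1d
len:7 @ bit 9 → (0x287d369e>>9)&0x7f = 0x1b
lvl:7 @ bit 2 → (0x287d369e>>2)&0x7f = 0x27  ←
bank:2 @ bit 0 → (0x287d369e>>0)&0x3 = 0x2

39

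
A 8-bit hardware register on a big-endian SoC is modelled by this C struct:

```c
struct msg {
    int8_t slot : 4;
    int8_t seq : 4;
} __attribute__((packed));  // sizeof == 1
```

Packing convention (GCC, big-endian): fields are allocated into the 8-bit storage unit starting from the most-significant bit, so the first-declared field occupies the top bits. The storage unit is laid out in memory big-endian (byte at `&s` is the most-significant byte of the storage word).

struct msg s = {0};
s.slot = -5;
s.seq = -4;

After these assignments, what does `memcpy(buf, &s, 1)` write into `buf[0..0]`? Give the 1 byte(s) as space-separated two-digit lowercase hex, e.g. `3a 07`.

slot:4 = -5 → 0xb << 4 → word 0xb0
seq:4 = -4 → 0xc << 0 → word 0xbc
word = 0xbc → big-endian bytes:
  [0]=0xbc

bc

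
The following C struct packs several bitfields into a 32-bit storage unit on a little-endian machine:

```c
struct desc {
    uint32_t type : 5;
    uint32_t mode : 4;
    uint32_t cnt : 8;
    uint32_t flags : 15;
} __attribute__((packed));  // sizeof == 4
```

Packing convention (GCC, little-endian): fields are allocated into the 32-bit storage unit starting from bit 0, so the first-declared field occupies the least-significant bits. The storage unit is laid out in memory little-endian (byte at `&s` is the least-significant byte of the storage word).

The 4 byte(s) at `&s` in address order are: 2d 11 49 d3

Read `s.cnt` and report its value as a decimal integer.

136

[0]=0x2d [1]=0x11 [2]=0x49 [3]=0xd3 (little-endian) → word 0xd349112d
type:5 @ bit 0 → (0xd349112d>>0)&0x1f = 0xd
mode:4 @ bit 5 → (0xd349112d>>5)&0xf = 0x9
cnt:8 @ bit 9 → (0xd349112d>>9)&0xff = 0x88  ←
flags:15 @ bit 17 → (0xd349112d>>17)&0x7fff = 0x69a4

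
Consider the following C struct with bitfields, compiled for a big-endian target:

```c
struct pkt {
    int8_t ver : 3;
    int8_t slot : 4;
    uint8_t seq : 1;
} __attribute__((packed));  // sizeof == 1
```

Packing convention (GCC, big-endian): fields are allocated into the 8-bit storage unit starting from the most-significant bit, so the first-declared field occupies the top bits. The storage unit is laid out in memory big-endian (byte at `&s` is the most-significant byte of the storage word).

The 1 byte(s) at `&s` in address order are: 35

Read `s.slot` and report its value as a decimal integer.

[0]=0x35 (big-endian) → word 0x35
ver [5+:3] = (word>>5) & 0x7 = 1
slot [1+:4] = (word>>1) & 0xf = 10  ←
seq [0+:1] = (word>>0) & 0x1 = 1
slot signed 4b, MSB=1: 10 - 16 = -6

-6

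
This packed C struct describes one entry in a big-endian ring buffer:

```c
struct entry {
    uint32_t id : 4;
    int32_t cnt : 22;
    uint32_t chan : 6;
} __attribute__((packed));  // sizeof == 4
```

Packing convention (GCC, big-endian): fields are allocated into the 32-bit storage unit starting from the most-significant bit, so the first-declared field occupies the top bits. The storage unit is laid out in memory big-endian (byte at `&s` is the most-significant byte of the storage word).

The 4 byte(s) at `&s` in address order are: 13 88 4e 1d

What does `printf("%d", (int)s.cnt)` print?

[0]=0x13 [1]=0x88 [2]=0x4e [3]=0x1d (big-endian) → word 0x13884e1d
id [28+:4] = (word>>28) & 0xf = 1
cnt [6+:22] = (word>>6) & 0x3fffff = 926008  ←
chan [0+:6] = (word>>0) & 0x3f = 29
cnt signed 22b, MSB=0: value = 926008

926008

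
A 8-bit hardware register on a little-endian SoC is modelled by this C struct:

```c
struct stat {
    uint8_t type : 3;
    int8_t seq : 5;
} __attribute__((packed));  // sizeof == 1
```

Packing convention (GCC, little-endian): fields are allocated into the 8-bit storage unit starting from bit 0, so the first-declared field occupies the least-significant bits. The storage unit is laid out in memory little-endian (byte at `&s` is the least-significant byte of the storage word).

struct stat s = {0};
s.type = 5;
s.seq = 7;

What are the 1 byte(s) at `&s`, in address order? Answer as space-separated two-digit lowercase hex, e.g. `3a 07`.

3d

type:3 = 5 → 0x5 << 0 → word 0x05
seq:5 = 7 → 0x7 << 3 → word 0x3d
word = 0x3d → little-endian bytes:
  [0]=0x3d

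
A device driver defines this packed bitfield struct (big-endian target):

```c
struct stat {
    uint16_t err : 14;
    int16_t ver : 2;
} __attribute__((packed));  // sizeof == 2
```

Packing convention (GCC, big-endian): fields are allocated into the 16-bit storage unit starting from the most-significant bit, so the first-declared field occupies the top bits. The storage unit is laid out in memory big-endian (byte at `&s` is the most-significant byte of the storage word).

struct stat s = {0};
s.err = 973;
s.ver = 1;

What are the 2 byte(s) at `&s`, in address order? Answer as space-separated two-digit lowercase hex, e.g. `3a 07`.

err:14 = 973 → 0x3cd << 2 → word 0x0f34
ver:2 = 1 → 0x1 << 0 → word 0x0f35
word = 0x0f35 → big-endian bytes:
  [0]=0x0f  [1]=0x35

0f 35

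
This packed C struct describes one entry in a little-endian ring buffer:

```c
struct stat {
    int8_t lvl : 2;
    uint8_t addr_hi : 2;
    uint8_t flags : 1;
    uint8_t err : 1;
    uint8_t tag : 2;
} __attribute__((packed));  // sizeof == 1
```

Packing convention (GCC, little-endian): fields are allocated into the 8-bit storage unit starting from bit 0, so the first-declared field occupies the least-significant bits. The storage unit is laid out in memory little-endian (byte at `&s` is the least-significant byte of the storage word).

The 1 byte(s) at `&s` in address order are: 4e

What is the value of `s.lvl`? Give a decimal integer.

-2

[0]=0x4e (little-endian) → word 0x4e
lvl [0+:2] = (word>>0) & 0x3 = 2  ←
addr_hi [2+:2] = (word>>2) & 0x3 = 3
flags [4+:1] = (word>>4) & 0x1 = 0
err [5+:1] = (word>>5) & 0x1 = 0
tag [6+:2] = (word>>6) & 0x3 = 1
lvl signed 2b, MSB=1: 2 - 4 = -2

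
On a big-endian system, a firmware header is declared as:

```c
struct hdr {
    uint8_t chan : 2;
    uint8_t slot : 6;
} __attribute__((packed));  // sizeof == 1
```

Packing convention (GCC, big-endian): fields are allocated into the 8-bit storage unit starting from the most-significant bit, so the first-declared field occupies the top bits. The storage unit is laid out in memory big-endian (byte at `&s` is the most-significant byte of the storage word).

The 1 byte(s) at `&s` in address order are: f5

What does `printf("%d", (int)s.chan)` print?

3

[0]=0xf5 (big-endian) → word 0xf5
chan:2 @ bit 6 → (0xf5>>6)&0x3 = 0x3  ←
slot:6 @ bit 0 → (0xf5>>0)&0x3f = 0x35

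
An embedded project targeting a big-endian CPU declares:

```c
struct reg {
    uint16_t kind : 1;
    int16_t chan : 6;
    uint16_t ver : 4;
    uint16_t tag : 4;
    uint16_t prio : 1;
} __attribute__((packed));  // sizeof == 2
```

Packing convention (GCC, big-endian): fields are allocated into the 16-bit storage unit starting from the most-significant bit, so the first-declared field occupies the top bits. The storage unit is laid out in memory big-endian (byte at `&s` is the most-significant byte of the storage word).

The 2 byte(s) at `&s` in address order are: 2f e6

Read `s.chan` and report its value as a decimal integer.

23

[0]=0x2f [1]=0xe6 (big-endian) → word 0x2fe6
kind [15+:1] = (word>>15) & 0x1 = 0
chan [9+:6] = (word>>9) & 0x3f = 23  ←
ver [5+:4] = (word>>5) & 0xf = 15
tag [1+:4] = (word>>1) & 0xf = 3
prio [0+:1] = (word>>0) & 0x1 = 0
chan signed 6b, MSB=0: value = 23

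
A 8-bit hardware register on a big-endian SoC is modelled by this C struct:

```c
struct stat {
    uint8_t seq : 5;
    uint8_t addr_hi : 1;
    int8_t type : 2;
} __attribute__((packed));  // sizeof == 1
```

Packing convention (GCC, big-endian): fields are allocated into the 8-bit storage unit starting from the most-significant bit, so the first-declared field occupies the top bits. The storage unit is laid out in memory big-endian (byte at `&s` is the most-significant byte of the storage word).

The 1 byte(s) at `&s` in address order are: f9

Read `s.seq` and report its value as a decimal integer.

[0]=0xf9 (big-endian) → word 0xf9
seq [3+:5] = (word>>3) & 0x1f = 31  ←
addr_hi [2+:1] = (word>>2) & 0x1 = 0
type [0+:2] = (word>>0) & 0x3 = 1

31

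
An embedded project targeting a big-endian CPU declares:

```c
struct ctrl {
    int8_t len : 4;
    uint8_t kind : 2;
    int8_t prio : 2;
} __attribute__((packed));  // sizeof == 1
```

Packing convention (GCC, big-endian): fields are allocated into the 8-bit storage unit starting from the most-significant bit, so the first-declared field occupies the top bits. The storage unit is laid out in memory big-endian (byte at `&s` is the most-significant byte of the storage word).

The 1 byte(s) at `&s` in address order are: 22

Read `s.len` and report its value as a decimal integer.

[0]=0x22 (big-endian) → word 0x22
len [4+:4] = (word>>4) & 0xf = 2  ←
kind [2+:2] = (word>>2) & 0x3 = 0
prio [0+:2] = (word>>0) & 0x3 = 2
len signed 4b, MSB=0: value = 2

2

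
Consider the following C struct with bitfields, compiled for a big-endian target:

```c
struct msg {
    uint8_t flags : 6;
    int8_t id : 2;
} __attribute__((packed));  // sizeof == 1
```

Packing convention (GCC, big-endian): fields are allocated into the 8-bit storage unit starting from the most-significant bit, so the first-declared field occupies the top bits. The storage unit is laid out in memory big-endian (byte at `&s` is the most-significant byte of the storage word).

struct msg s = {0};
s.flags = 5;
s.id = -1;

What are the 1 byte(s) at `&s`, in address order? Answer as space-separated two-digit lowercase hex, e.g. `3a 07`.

17

flags (6b) val=5 bits=0x5 at bit 2: 0x14
id (2b) val=-1 bits=0x3 at bit 0: 0x17
word = 0x17 → big-endian bytes:
  [0]=0x17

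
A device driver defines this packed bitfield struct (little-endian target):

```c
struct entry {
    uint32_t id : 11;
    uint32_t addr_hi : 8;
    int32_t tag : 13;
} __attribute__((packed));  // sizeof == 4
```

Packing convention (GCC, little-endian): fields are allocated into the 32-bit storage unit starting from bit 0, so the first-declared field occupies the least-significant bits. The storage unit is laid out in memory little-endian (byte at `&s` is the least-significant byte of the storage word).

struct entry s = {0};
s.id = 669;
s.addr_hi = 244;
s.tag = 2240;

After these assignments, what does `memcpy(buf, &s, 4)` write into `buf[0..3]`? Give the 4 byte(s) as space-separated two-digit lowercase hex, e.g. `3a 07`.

9d a2 07 46

[0+:11] id=669 & 0x7ff = 0x29d; word=0x0000029d
[11+:8] addr_hi=244 & 0xff = 0xf4; word=0x0007a29d
[19+:13] tag=2240 & 0x1fff = 0x8c0; word=0x4607a29d
word = 0x4607a29d → little-endian bytes:
  [0]=0x9d  [1]=0xa2  [2]=0x07  [3]=0x46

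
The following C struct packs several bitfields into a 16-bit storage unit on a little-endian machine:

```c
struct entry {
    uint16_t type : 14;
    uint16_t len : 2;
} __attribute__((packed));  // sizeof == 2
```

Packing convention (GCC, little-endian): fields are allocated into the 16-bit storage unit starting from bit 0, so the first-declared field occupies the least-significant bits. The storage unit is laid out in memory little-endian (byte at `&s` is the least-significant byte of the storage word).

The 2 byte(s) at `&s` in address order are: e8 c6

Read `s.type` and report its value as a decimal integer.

1768

[0]=0xe8 [1]=0xc6 (little-endian) → word 0xc6e8
type [0+:14] = (word>>0) & 0x3fff = 1768  ←
len [14+:2] = (word>>14) & 0x3 = 3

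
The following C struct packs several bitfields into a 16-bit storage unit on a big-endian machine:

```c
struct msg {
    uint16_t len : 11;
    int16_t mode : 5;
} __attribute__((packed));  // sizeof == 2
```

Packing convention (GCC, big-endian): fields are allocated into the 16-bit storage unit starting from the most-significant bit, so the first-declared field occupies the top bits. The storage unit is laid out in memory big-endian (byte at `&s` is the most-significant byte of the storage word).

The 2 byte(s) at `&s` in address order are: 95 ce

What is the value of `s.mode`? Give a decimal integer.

14

[0]=0x95 [1]=0xce (big-endian) → word 0x95ce
len:11 @ bit 5 → (0x95ce>>5)&0x7ff = 0x4ae
mode:5 @ bit 0 → (0x95ce>>0)&0x1f = 0xe  ←
mode signed 5b, MSB=0: value = 14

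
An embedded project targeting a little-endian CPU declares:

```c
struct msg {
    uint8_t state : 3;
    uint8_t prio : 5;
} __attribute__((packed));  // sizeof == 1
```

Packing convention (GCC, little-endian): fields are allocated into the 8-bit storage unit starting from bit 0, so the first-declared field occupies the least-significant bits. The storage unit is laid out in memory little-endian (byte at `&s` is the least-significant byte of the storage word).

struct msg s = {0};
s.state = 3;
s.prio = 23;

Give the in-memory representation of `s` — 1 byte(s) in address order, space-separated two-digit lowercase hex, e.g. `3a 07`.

state:3 = 3 → 0x3 << 0 → word 0x03
prio:5 = 23 → 0x17 << 3 → word 0xbb
word = 0xbb → little-endian bytes:
  [0]=0xbb

bb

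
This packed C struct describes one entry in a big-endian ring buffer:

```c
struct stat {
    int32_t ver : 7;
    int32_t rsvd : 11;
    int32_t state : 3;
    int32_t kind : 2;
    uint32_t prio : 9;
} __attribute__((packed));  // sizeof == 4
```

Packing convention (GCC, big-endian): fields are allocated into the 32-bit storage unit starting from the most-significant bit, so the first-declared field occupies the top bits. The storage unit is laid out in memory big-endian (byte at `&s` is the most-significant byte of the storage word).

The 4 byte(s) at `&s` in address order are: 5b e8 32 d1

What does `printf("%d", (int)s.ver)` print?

[0]=0x5b [1]=0xe8 [2]=0x32 [3]=0xd1 (big-endian) → word 0x5be832d1
ver [25+:7] = (word>>25) & 0x7f = 45  ←
rsvd [14+:11] = (word>>14) & 0x7ff = 1952
state [11+:3] = (word>>11) & 0x7 = 6
kind [9+:2] = (word>>9) & 0x3 = 1
prio [0+:9] = (word>>0) & 0x1ff = 209
ver signed 7b, MSB=0: value = 45

45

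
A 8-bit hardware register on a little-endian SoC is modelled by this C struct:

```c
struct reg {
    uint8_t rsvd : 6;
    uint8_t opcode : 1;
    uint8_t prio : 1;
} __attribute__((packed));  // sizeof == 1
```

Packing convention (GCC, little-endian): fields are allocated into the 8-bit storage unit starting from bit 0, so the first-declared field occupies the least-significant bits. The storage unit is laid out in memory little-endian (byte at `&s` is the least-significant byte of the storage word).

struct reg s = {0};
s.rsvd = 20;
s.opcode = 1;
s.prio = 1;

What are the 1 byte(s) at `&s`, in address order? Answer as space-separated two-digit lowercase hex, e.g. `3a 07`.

rsvd (6b) val=20 bits=0x14 at bit 0: 0x14
opcode (1b) val=1 bits=0x1 at bit 6: 0x54
prio (1b) val=1 bits=0x1 at bit 7: 0xd4
word = 0xd4 → little-endian bytes:
  [0]=0xd4

d4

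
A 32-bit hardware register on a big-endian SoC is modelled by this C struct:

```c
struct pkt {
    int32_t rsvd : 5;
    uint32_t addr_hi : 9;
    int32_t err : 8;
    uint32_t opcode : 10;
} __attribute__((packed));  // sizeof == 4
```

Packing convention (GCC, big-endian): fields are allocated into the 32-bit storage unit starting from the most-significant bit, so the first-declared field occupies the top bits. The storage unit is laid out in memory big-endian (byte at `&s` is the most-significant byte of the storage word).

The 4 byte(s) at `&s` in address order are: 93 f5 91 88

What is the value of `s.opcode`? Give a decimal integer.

[0]=0x93 [1]=0xf5 [2]=0x91 [3]=0x88 (big-endian) → word 0x93f59188
rsvd:5 @ bit 27 → (0x93f59188>>27)&0x1f = 0x12
addr_hi:9 @ bit 18 → (0x93f59188>>18)&0x1ff = 0xfd
err:8 @ bit 10 → (0x93f59188>>10)&0xff = 0x64
opcode:10 @ bit 0 → (0x93f59188>>0)&0x3ff = 0x188  ←

392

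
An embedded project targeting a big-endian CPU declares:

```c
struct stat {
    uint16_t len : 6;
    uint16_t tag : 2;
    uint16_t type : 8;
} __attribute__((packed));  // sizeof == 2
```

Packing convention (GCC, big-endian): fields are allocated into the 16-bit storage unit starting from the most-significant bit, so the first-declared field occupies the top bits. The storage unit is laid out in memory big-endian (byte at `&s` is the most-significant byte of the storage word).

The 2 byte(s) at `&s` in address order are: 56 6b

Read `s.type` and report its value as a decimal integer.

[0]=0x56 [1]=0x6b (big-endian) → word 0x566b
len:6 @ bit 10 → (0x566b>>10)&0x3f = 0x15
tag:2 @ bit 8 → (0x566b>>8)&0x3 = 0x2
type:8 @ bit 0 → (0x566b>>0)&0xff = 0x6b  ←

107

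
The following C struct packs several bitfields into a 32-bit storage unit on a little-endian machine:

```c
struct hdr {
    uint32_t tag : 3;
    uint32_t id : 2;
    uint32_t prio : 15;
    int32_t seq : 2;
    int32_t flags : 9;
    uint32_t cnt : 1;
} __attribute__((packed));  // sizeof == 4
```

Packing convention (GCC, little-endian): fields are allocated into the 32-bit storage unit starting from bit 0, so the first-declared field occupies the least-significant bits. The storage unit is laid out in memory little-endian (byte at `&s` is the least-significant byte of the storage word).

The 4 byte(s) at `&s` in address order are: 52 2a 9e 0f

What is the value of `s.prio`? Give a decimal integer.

29010

[0]=0x52 [1]=0x2a [2]=0x9e [3]=0x0f (little-endian) → word 0x0f9e2a52
tag:3 @ bit 0 → (0x0f9e2a52>>0)&0x7 = 0x2
id:2 @ bit 3 → (0x0f9e2a52>>3)&0x3 = 0x2
prio:15 @ bit 5 → (0x0f9e2a52>>5)&0x7fff = 0x7152  ←
seq:2 @ bit 20 → (0x0f9e2a52>>20)&0x3 = 0x1
flags:9 @ bit 22 → (0x0f9e2a52>>22)&0x1ff = 0x3e
cnt:1 @ bit 31 → (0x0f9e2a52>>31)&0x1 = 0x0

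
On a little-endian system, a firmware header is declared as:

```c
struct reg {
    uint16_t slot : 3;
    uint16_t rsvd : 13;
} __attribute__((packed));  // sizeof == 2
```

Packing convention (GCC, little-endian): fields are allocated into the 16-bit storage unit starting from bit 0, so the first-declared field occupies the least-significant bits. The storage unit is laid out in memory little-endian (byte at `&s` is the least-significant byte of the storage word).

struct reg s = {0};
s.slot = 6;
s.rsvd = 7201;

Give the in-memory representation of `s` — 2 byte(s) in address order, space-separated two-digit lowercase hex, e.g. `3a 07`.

0e e1

slot:3 = 6 → 0x6 << 0 → word 0x0006
rsvd:13 = 7201 → 0x1c21 << 3 → word 0xe10e
word = 0xe10e → little-endian bytes:
  [0]=0x0e  [1]=0xe1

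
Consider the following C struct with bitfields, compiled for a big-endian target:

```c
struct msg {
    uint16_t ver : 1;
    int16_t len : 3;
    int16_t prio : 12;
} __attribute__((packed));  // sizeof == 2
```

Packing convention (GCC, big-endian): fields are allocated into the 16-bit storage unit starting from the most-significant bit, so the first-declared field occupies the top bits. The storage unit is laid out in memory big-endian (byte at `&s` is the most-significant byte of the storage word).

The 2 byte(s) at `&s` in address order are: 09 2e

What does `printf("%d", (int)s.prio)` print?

-1746

[0]=0x09 [1]=0x2e (big-endian) → word 0x092e
ver:1 @ bit 15 → (0x092e>>15)&0x1 = 0x0
len:3 @ bit 12 → (0x092e>>12)&0x7 = 0x0
prio:12 @ bit 0 → (0x092e>>0)&0xfff = 0x92e  ←
prio signed 12b, MSB=1: 2350 - 4096 = -1746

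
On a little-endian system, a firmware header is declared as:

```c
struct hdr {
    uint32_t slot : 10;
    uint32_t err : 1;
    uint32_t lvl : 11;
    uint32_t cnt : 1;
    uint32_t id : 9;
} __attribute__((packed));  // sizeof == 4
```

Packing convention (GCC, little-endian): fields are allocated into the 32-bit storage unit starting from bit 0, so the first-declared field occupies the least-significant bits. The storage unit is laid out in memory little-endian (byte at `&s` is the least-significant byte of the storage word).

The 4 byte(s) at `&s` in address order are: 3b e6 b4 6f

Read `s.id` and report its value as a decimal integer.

[0]=0x3b [1]=0xe6 [2]=0xb4 [3]=0x6f (little-endian) → word 0x6fb4e63b
slot:10 @ bit 0 → (0x6fb4e63b>>0)&0x3ff = 0x23b
err:1 @ bit 10 → (0x6fb4e63b>>10)&0x1 = 0x1
lvl:11 @ bit 11 → (0x6fb4e63b>>11)&0x7ff = 0x69c
cnt:1 @ bit 22 → (0x6fb4e63b>>22)&0x1 = 0x0
id:9 @ bit 23 → (0x6fb4e63b>>23)&0x1ff = 0xdf  ←

223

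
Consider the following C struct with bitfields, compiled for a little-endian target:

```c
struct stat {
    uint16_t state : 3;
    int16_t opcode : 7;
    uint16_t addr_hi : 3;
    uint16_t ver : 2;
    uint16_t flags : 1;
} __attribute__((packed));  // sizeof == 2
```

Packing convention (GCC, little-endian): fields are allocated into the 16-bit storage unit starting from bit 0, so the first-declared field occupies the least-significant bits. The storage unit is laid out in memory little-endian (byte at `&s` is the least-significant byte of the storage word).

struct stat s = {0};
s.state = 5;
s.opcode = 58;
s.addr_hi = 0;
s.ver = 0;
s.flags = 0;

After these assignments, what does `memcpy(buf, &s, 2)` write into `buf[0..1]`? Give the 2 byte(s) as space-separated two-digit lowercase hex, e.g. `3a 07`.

state:3 = 5 → 0x5 << 0 → word 0x0005
opcode:7 = 58 → 0x3a << 3 → word 0x01d5
addr_hi:3 = 0 → 0x0 << 10 → word 0x01d5
ver:2 = 0 → 0x0 << 13 → word 0x01d5
flags:1 = 0 → 0x0 << 15 → word 0x01d5
word = 0x01d5 → little-endian bytes:
  [0]=0xd5  [1]=0x01

d5 01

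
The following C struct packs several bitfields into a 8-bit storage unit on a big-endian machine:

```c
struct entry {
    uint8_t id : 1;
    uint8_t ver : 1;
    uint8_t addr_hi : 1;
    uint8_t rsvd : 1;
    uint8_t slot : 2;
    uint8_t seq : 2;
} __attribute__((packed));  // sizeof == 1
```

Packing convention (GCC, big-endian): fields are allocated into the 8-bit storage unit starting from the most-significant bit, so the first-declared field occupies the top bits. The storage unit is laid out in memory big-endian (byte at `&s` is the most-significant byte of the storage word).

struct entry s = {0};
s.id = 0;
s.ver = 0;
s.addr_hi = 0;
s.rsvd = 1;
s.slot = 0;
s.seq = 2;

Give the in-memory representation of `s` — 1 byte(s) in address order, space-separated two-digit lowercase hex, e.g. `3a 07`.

id (1b) val=0 bits=0x0 at bit 7: 0x00
ver (1b) val=0 bits=0x0 at bit 6: 0x00
addr_hi (1b) val=0 bits=0x0 at bit 5: 0x00
rsvd (1b) val=1 bits=0x1 at bit 4: 0x10
slot (2b) val=0 bits=0x0 at bit 2: 0x10
seq (2b) val=2 bits=0x2 at bit 0: 0x12
word = 0x12 → big-endian bytes:
  [0]=0x12

12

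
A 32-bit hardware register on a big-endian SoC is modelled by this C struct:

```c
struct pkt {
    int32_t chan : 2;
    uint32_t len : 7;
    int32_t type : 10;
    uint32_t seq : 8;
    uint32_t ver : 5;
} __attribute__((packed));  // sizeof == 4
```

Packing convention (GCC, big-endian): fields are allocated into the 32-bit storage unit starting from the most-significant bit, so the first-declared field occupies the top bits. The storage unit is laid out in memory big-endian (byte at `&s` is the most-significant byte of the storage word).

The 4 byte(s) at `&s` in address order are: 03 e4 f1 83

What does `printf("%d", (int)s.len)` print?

[0]=0x03 [1]=0xe4 [2]=0xf1 [3]=0x83 (big-endian) → word 0x03e4f183
chan [30+:2] = (word>>30) & 0x3 = 0
len [23+:7] = (word>>23) & 0x7f = 7  ←
type [13+:10] = (word>>13) & 0x3ff = 807
seq [5+:8] = (word>>5) & 0xff = 140
ver [0+:5] = (word>>0) & 0x1f = 3

7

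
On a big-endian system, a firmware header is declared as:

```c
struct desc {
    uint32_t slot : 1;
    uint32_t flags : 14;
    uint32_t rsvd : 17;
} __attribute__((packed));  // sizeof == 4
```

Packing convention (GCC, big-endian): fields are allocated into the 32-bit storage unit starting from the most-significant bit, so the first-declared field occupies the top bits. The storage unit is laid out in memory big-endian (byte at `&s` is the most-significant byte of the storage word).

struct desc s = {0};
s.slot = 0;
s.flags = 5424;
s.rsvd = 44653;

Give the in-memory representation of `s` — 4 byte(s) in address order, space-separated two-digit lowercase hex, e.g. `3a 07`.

2a 60 ae 6d

[31+:1] slot=0 & 0x1 = 0x0; word=0x00000000
[17+:14] flags=5424 & 0x3fff = 0x1530; word=0x2a600000
[0+:17] rsvd=44653 & 0x1ffff = 0xae6d; word=0x2a60ae6d
word = 0x2a60ae6d → big-endian bytes:
  [0]=0x2a  [1]=0x60  [2]=0xae  [3]=0x6d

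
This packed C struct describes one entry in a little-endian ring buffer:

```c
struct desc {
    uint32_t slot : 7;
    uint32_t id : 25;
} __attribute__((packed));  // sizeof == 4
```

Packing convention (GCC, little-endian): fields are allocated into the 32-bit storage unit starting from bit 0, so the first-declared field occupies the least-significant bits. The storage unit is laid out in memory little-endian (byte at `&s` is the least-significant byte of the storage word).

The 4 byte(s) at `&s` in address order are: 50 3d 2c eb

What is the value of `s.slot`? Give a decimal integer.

80

[0]=0x50 [1]=0x3d [2]=0x2c [3]=0xeb (little-endian) → word 0xeb2c3d50
slot:7 @ bit 0 → (0xeb2c3d50>>0)&0x7f = 0x50  ←
id:25 @ bit 7 → (0xeb2c3d50>>7)&0x1ffffff = 0x1d6587a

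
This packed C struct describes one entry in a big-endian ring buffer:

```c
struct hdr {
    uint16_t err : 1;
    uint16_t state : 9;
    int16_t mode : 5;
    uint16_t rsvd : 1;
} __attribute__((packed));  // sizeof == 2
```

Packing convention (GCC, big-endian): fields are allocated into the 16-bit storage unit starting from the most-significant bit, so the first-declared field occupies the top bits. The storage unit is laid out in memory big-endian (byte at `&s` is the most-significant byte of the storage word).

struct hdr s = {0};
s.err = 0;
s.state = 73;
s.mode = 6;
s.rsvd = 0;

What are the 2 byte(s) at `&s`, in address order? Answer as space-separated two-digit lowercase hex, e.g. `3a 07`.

[15+:1] err=0 & 0x1 = 0x0; word=0x0000
[6+:9] state=73 & 0x1ff = 0x49; word=0x1240
[1+:5] mode=6 & 0x1f = 0x6; word=0x124c
[0+:1] rsvd=0 & 0x1 = 0x0; word=0x124c
word = 0x124c → big-endian bytes:
  [0]=0x12  [1]=0x4c

12 4c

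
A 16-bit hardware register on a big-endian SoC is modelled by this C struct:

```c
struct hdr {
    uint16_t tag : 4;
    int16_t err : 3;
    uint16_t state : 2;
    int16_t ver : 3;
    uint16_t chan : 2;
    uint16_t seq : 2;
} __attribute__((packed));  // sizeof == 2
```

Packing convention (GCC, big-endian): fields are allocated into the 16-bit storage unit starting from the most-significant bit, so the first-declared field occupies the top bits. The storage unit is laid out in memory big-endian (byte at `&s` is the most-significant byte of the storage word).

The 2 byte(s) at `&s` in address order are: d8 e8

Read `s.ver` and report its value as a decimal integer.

-2

[0]=0xd8 [1]=0xe8 (big-endian) → word 0xd8e8
tag:4 @ bit 12 → (0xd8e8>>12)&0xf = 0xd
err:3 @ bit 9 → (0xd8e8>>9)&0x7 = 0x4
state:2 @ bit 7 → (0xd8e8>>7)&0x3 = 0x1
ver:3 @ bit 4 → (0xd8e8>>4)&0x7 = 0x6  ←
chan:2 @ bit 2 → (0xd8e8>>2)&0x3 = 0x2
seq:2 @ bit 0 → (0xd8e8>>0)&0x3 = 0x0
ver signed 3b, MSB=1: 6 - 8 = -2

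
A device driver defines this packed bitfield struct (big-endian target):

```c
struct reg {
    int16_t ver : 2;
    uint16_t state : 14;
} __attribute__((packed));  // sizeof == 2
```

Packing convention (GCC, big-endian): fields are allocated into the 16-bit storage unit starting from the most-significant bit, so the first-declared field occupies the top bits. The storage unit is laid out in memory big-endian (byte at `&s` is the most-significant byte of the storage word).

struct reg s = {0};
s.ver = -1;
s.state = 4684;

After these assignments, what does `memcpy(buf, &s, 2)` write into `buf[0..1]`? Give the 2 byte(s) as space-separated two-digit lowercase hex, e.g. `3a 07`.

d2 4c

ver:2 = -1 → 0x3 << 14 → word 0xc000
state:14 = 4684 → 0x124c << 0 → word 0xd24c
word = 0xd24c → big-endian bytes:
  [0]=0xd2  [1]=0x4c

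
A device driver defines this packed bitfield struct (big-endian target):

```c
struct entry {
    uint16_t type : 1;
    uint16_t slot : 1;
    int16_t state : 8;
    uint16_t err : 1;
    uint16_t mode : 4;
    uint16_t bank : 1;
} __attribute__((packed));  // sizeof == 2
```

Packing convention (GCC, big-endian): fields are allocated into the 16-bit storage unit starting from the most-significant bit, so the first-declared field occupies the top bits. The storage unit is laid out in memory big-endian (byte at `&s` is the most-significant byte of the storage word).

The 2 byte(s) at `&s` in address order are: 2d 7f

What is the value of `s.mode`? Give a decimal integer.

[0]=0x2d [1]=0x7f (big-endian) → word 0x2d7f
type:1 @ bit 15 → (0x2d7f>>15)&0x1 = 0x0
slot:1 @ bit 14 → (0x2d7f>>14)&0x1 = 0x0
state:8 @ bit 6 → (0x2d7f>>6)&0xff = 0xb5
err:1 @ bit 5 → (0x2d7f>>5)&0x1 = 0x1
mode:4 @ bit 1 → (0x2d7f>>1)&0xf = 0xf  ←
bank:1 @ bit 0 → (0x2d7f>>0)&0x1 = 0x1

15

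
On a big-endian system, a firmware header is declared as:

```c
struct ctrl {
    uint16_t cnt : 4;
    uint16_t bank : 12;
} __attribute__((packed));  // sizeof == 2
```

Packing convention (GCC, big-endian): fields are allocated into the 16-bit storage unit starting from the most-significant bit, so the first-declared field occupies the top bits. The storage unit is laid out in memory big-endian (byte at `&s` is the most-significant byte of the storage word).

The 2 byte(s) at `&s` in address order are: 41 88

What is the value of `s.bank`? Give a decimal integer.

392

[0]=0x41 [1]=0x88 (big-endian) → word 0x4188
cnt [12+:4] = (word>>12) & 0xf = 4
bank [0+:12] = (word>>0) & 0xfff = 392  ←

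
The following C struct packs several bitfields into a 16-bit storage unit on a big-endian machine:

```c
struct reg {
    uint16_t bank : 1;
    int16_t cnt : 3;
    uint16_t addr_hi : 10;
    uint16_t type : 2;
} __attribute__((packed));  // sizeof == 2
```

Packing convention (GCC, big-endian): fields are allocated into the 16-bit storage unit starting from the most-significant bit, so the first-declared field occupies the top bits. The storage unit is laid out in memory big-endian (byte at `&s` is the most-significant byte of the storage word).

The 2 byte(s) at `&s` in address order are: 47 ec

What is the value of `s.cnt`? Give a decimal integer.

[0]=0x47 [1]=0xec (big-endian) → word 0x47ec
bank [15+:1] = (word>>15) & 0x1 = 0
cnt [12+:3] = (word>>12) & 0x7 = 4  ←
addr_hi [2+:10] = (word>>2) & 0x3ff = 507
type [0+:2] = (word>>0) & 0x3 = 0
cnt signed 3b, MSB=1: 4 - 8 = -4

-4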